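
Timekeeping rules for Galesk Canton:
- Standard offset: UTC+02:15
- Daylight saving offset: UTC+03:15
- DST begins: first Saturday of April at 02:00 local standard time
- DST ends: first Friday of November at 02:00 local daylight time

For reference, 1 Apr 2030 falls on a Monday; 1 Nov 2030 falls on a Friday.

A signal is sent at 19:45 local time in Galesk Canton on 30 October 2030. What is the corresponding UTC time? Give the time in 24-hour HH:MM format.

16:30

1 April 2030 is a Monday, so the first Saturday is April 6.
1 November 2030 is a Friday, so the first Friday is November 1.
30 October 2030 lies within the daylight-saving period (6 April – 1 November), so Galesk Canton is on daylight time, UTC+03:15.
19:45 local − 3h15m = 16:30 UTC.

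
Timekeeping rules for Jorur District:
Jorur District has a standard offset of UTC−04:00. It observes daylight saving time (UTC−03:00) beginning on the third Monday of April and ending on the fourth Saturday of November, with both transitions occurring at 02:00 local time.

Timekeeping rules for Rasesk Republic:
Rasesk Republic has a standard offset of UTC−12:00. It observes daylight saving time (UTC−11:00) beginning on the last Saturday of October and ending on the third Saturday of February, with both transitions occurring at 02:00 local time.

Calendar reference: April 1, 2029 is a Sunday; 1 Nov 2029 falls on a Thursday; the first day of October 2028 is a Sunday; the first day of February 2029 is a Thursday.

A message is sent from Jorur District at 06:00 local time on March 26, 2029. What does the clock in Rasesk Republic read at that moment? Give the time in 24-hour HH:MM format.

1 April 2029 is a Sunday, so the first Monday is April 2 and the third is April 16.
1 November 2029 is a Thursday, so the first Saturday is November 3 and the fourth is November 24.
March 26, 2029 is outside the daylight-saving period (16 April – 24 November), so Jorur District is on standard time, UTC−04:00.
06:00 Jorur District + 4h = 10:00 UTC.
1 October 2028 is a Sunday, so Saturdays fall on 7, 14, 21, 28; the last is October 28.
1 February 2029 is a Thursday, so the first Saturday is February 3 and the third is February 17.
At the standard offset (UTC−12:00), 10:00 UTC − 12h = 22:00 Rasesk Republic standard time (rolling into the previous day, 25 March 2029).
The standard-time date in Rasesk Republic, March 25, 2029, is outside the daylight-saving period (28 October 2028 – 17 February 2029), so Rasesk Republic is on standard time, UTC−12:00.
10:00 UTC − 12h = 22:00 Rasesk Republic (rolling into the previous day, 25 March 2029).

22:00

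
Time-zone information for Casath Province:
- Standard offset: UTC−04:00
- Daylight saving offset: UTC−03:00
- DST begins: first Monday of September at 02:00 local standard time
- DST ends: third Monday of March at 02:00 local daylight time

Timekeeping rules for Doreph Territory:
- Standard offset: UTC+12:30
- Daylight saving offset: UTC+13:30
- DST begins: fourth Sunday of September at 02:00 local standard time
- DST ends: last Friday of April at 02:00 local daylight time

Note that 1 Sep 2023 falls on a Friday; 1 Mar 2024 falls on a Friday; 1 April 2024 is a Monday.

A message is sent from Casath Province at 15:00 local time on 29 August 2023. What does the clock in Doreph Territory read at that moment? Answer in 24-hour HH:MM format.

1 September 2023 is a Friday, so the first Monday is September 4.
1 March 2024 is a Friday, so the first Monday is March 4 and the third is March 18.
29 August 2023 does not fall between 4 September 2023 and 18 March 2024, so daylight saving is not in effect and Casath Province is at UTC−04:00.
15:00 Casath Province + 4h = 19:00 UTC.
1 September 2023 is a Friday, so the first Sunday is September 3 and the fourth is September 24.
1 April 2024 is a Monday, so Fridays fall on 5, 12, 19, 26; the last is April 26.
At the standard offset (UTC+12:30), 19:00 UTC + 12h30m = 07:30 Doreph Territory standard time (rolling into the next day, 30 August 2023).
The standard-time date in Doreph Territory, 30 August 2023, does not fall between 24 September 2023 and 26 April 2024, so daylight saving is not in effect and Doreph Territory is at UTC+12:30.
19:00 UTC + 12h30m = 07:30 Doreph Territory (rolling into the next day, 30 August 2023).

07:30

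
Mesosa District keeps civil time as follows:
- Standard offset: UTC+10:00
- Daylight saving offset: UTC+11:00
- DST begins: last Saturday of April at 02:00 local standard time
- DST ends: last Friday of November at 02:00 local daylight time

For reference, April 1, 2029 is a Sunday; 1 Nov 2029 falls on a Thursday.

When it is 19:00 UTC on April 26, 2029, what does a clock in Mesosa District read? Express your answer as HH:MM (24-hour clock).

05:00

1 April 2029 is a Sunday, so Saturdays fall on 7, 14, 21, 28; the last is April 28.
1 November 2029 is a Thursday, so Fridays fall on 2, 9, 16, 23, 30; the last is November 30.
At the standard offset (UTC+10:00), 19:00 UTC + 10h = 05:00 Mesosa District standard time (rolling into the next day, 27 April 2029).
Daylight saving runs 28 April – 30 November; the standard-time date in Mesosa District, April 27, 2029, is outside that window, so Mesosa District is on standard time at UTC+10:00.
19:00 UTC + 10h = 05:00 local (rolling into the next day, 27 April 2029).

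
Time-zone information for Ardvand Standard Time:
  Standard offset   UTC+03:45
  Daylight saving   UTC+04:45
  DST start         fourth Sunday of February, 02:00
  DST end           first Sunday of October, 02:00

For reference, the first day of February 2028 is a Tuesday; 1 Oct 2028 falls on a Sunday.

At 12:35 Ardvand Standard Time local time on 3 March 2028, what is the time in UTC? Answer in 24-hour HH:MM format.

07:50

1 February 2028 is a Tuesday, so the first Sunday is February 6 and the fourth is February 27.
1 October 2028 is a Sunday, so the first Sunday is October 1.
3 March 2028 lies within the daylight-saving period (27 February – 1 October), so Ardvand Standard Time is on daylight time, UTC+04:45.
12:35 local − 4h45m = 07:50 UTC.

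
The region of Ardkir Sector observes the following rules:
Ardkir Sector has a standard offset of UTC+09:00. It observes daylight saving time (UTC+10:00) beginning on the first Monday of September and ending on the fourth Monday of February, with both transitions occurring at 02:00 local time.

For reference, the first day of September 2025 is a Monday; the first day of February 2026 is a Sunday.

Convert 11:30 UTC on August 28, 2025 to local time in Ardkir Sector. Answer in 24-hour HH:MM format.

20:30

1 September 2025 is a Monday, so the first Monday is September 1.
1 February 2026 is a Sunday, so the first Monday is February 2 and the fourth is February 23.
At the standard offset (UTC+09:00), 11:30 UTC + 9h = 20:30 Ardkir Sector standard time.
The standard-time date in Ardkir Sector, August 28, 2025, does not fall between 1 September 2025 and 23 February 2026, so daylight saving is not in effect and Ardkir Sector is at UTC+09:00.
11:30 UTC + 9h = 20:30 local.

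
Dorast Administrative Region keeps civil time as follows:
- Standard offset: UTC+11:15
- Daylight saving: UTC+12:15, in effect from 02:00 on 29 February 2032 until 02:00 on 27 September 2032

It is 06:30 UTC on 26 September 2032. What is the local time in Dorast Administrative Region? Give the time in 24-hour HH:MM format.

18:45

At the standard offset (UTC+11:15), 06:30 UTC + 11h15m = 17:45 Dorast Administrative Region standard time.
The standard-time date in Dorast Administrative Region, 26 September 2032, lies within the daylight-saving period (29 February – 27 September), so Dorast Administrative Region is on daylight time, UTC+12:15.
06:30 UTC + 12h15m = 18:45 local.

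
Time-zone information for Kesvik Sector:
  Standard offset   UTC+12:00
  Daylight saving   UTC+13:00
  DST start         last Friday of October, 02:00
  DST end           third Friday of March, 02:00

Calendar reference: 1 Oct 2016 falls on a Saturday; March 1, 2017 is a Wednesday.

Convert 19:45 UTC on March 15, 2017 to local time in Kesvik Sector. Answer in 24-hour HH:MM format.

1 October 2016 is a Saturday, so Fridays fall on 7, 14, 21, 28; the last is October 28.
1 March 2017 is a Wednesday, so the first Friday is March 3 and the third is March 17.
At the standard offset (UTC+12:00), 19:45 UTC + 12h = 07:45 Kesvik Sector standard time (rolling into the next day, 16 March 2017).
The standard-time date in Kesvik Sector, March 16, 2017, falls between 28 October 2016 and 17 March 2017, so daylight saving is in effect and Kesvik Sector is at UTC+13:00.
19:45 UTC + 13h = 08:45 local (rolling into the next day, 16 March 2017).

08:45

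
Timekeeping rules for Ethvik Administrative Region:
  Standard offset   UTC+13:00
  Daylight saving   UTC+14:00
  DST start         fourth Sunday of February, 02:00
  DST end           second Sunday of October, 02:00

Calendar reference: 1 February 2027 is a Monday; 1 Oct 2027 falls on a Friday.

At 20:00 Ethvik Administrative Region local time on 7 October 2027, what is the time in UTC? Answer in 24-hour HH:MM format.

06:00

1 February 2027 is a Monday, so the first Sunday is February 7 and the fourth is February 28.
1 October 2027 is a Friday, so the first Sunday is October 3 and the second is October 10.
7 October 2027 falls between 28 February and 10 October, so daylight saving is in effect and Ethvik Administrative Region is at UTC+14:00.
20:00 local − 14h = 06:00 UTC.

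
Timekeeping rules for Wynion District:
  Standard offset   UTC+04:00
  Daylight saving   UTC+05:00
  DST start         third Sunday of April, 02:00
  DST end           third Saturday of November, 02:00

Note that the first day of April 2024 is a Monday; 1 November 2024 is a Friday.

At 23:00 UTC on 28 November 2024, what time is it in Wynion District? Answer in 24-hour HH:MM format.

03:00

1 April 2024 is a Monday, so the first Sunday is April 7 and the third is April 21.
1 November 2024 is a Friday, so the first Saturday is November 2 and the third is November 16.
At the standard offset (UTC+04:00), 23:00 UTC + 4h = 03:00 Wynion District standard time (rolling into the next day, 29 November 2024).
The standard-time date in Wynion District, 29 November 2024, is outside the daylight-saving period (21 April – 16 November), so Wynion District is on standard time, UTC+04:00.
23:00 UTC + 4h = 03:00 local (rolling into the next day, 29 November 2024).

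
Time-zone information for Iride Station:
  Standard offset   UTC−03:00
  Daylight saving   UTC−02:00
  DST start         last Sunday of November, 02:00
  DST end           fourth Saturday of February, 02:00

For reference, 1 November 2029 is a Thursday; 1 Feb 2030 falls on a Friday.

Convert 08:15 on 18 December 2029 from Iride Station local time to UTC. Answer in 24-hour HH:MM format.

10:15

1 November 2029 is a Thursday, so Sundays fall on 4, 11, 18, 25; the last is November 25.
1 February 2030 is a Friday, so the first Saturday is February 2 and the fourth is February 23.
18 December 2029 lies within the daylight-saving period (25 November 2029 – 23 February 2030), so Iride Station is on daylight time, UTC−02:00.
08:15 local + 2h = 10:15 UTC.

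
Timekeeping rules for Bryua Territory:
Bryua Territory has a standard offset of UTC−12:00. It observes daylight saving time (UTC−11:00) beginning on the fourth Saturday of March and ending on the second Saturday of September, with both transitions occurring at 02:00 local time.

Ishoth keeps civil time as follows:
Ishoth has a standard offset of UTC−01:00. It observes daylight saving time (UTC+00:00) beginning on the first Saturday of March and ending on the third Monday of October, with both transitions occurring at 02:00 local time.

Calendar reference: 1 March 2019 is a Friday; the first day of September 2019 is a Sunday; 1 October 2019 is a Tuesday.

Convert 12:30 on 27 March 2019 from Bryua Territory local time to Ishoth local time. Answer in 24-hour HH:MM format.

1 March 2019 is a Friday, so the first Saturday is March 2 and the fourth is March 23.
1 September 2019 is a Sunday, so the first Saturday is September 7 and the second is September 14.
27 March 2019 lies within the daylight-saving period (23 March – 14 September), so Bryua Territory is on daylight time, UTC−11:00.
12:30 Bryua Territory + 11h = 23:30 UTC.
1 March 2019 is a Friday, so the first Saturday is March 2.
1 October 2019 is a Tuesday, so the first Monday is October 7 and the third is October 21.
At the standard offset (UTC−01:00), 23:30 UTC − 1h = 22:30 Ishoth standard time.
Daylight saving runs 2 March – 21 October; the standard-time date in Ishoth, 27 March 2019, is inside that window, so Ishoth is at UTC+00:00.
23:30 UTC + 0h = 23:30 Ishoth.

23:30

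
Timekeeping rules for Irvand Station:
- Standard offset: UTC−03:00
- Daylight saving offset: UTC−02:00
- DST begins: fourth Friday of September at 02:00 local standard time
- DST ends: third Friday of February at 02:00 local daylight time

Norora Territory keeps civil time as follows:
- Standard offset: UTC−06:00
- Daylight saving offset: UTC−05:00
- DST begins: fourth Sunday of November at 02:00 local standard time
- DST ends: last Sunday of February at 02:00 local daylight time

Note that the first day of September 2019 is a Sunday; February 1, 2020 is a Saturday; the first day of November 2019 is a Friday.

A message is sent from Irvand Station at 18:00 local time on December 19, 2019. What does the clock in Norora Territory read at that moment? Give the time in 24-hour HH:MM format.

15:00

1 September 2019 is a Sunday, so the first Friday is September 6 and the fourth is September 27.
1 February 2020 is a Saturday, so the first Friday is February 7 and the third is February 21.
December 19, 2019 falls between 27 September 2019 and 21 February 2020, so daylight saving is in effect and Irvand Station is at UTC−02:00.
18:00 Irvand Station + 2h = 20:00 UTC.
1 November 2019 is a Friday, so the first Sunday is November 3 and the fourth is November 24.
1 February 2020 is a Saturday, so Sundays fall on 2, 9, 16, 23; the last is February 23.
At the standard offset (UTC−06:00), 20:00 UTC − 6h = 14:00 Norora Territory standard time.
The standard-time date in Norora Territory, December 19, 2019, lies within the daylight-saving period (24 November 2019 – 23 February 2020), so Norora Territory is on daylight time, UTC−05:00.
20:00 UTC − 5h = 15:00 Norora Territory.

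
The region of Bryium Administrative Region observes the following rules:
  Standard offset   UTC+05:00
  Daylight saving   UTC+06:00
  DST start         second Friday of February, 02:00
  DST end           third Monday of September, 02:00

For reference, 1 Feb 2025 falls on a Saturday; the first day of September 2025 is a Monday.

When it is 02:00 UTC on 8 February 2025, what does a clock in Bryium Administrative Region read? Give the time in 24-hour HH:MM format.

1 February 2025 is a Saturday, so the first Friday is February 7 and the second is February 14.
1 September 2025 is a Monday, so the first Monday is September 1 and the third is September 15.
At the standard offset (UTC+05:00), 02:00 UTC + 5h = 07:00 Bryium Administrative Region standard time.
Daylight saving runs 14 February – 15 September; the standard-time date in Bryium Administrative Region, 8 February 2025, is outside that window, so Bryium Administrative Region is on standard time at UTC+05:00.
02:00 UTC + 5h = 07:00 local.

07:00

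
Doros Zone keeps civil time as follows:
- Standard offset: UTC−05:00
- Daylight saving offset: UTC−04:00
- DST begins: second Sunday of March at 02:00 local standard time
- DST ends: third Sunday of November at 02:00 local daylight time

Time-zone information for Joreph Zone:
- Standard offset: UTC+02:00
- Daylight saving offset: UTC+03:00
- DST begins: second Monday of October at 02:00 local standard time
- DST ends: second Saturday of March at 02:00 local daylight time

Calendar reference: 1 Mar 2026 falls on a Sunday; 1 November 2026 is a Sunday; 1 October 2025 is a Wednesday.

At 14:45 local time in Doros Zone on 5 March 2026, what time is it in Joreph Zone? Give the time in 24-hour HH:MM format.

22:45

1 March 2026 is a Sunday, so the first Sunday is March 1 and the second is March 8.
1 November 2026 is a Sunday, so the first Sunday is November 1 and the third is November 15.
5 March 2026 is outside the daylight-saving period (8 March – 15 November), so Doros Zone is on standard time, UTC−05:00.
14:45 Doros Zone + 5h = 19:45 UTC.
1 October 2025 is a Wednesday, so the first Monday is October 6 and the second is October 13.
1 March 2026 is a Sunday, so the first Saturday is March 7 and the second is March 14.
At the standard offset (UTC+02:00), 19:45 UTC + 2h = 21:45 Joreph Zone standard time.
The standard-time date in Joreph Zone, 5 March 2026, falls between 13 October 2025 and 14 March 2026, so daylight saving is in effect and Joreph Zone is at UTC+03:00.
19:45 UTC + 3h = 22:45 Joreph Zone.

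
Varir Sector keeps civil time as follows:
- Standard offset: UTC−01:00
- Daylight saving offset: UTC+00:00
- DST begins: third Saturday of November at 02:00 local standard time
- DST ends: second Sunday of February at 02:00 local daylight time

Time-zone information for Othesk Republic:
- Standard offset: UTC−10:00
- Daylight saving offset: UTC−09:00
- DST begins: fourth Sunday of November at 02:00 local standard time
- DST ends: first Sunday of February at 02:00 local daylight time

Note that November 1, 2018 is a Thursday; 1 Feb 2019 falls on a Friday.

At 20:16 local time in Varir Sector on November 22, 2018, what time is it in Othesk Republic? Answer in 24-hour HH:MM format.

1 November 2018 is a Thursday, so the first Saturday is November 3 and the third is November 17.
1 February 2019 is a Friday, so the first Sunday is February 3 and the second is February 10.
November 22, 2018 lies within the daylight-saving period (17 November 2018 – 10 February 2019), so Varir Sector is on daylight time, UTC+00:00.
20:16 Varir Sector − 0h = 20:16 UTC.
1 November 2018 is a Thursday, so the first Sunday is November 4 and the fourth is November 25.
1 February 2019 is a Friday, so the first Sunday is February 3.
At the standard offset (UTC−10:00), 20:16 UTC − 10h = 10:16 Othesk Republic standard time.
The standard-time date in Othesk Republic, November 22, 2018, is outside the daylight-saving period (25 November 2018 – 3 February 2019), so Othesk Republic is on standard time, UTC−10:00.
20:16 UTC − 10h = 10:16 Othesk Republic.

10:16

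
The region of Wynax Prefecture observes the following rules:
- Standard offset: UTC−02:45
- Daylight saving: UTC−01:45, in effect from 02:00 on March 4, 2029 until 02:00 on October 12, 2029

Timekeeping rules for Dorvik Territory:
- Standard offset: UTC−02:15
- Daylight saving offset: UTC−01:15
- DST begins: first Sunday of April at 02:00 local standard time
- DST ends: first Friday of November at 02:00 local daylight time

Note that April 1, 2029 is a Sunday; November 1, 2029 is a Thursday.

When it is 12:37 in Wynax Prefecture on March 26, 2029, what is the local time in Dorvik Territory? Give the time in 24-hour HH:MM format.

12:07

Daylight saving runs 4 March – 12 October; March 26, 2029 is inside that window, so Wynax Prefecture is at UTC−01:45.
12:37 Wynax Prefecture + 1h45m = 14:22 UTC.
1 April 2029 is a Sunday, so the first Sunday is April 1.
1 November 2029 is a Thursday, so the first Friday is November 2.
At the standard offset (UTC−02:15), 14:22 UTC − 2h15m = 12:07 Dorvik Territory standard time.
The standard-time date in Dorvik Territory, March 26, 2029, does not fall between 1 April and 2 November, so daylight saving is not in effect and Dorvik Territory is at UTC−02:15.
14:22 UTC − 2h15m = 12:07 Dorvik Territory.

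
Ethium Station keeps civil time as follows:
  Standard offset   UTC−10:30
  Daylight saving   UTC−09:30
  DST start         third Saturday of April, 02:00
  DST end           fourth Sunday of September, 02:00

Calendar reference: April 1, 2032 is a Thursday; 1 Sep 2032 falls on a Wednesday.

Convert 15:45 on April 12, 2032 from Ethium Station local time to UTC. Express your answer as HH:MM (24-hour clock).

02:15

1 April 2032 is a Thursday, so the first Saturday is April 3 and the third is April 17.
1 September 2032 is a Wednesday, so the first Sunday is September 5 and the fourth is September 26.
April 12, 2032 does not fall between 17 April and 26 September, so daylight saving is not in effect and Ethium Station is at UTC−10:30.
15:45 local + 10h30m = 02:15 UTC (rolling into the next day, 13 April 2032).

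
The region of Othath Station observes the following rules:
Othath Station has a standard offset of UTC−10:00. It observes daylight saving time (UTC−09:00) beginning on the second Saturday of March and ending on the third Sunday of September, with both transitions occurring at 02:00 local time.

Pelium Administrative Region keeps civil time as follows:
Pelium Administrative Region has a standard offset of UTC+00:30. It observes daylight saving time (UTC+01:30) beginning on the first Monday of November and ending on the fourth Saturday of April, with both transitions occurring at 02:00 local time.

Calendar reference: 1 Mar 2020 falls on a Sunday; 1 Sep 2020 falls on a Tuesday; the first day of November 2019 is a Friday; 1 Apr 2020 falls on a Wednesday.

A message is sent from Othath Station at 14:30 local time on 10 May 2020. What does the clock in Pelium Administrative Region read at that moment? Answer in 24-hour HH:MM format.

00:00

1 March 2020 is a Sunday, so the first Saturday is March 7 and the second is March 14.
1 September 2020 is a Tuesday, so the first Sunday is September 6 and the third is September 20.
10 May 2020 lies within the daylight-saving period (14 March – 20 September), so Othath Station is on daylight time, UTC−09:00.
14:30 Othath Station + 9h = 23:30 UTC.
1 November 2019 is a Friday, so the first Monday is November 4.
1 April 2020 is a Wednesday, so the first Saturday is April 4 and the fourth is April 25.
At the standard offset (UTC+00:30), 23:30 UTC + 0h30m = 00:00 Pelium Administrative Region standard time (rolling into the next day, 11 May 2020).
The standard-time date in Pelium Administrative Region, 11 May 2020, is outside the daylight-saving period (4 November 2019 – 25 April 2020), so Pelium Administrative Region is on standard time, UTC+00:30.
23:30 UTC + 0h30m = 00:00 Pelium Administrative Region (rolling into the next day, 11 May 2020).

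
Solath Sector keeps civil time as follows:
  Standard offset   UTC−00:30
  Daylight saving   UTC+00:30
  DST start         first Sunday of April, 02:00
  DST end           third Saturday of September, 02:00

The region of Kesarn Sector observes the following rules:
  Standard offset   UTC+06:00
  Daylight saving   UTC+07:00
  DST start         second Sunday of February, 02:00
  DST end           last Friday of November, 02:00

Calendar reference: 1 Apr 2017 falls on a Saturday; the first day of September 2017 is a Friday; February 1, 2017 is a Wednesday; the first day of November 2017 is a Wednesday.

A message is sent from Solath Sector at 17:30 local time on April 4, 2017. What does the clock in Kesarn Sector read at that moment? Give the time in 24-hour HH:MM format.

00:00

1 April 2017 is a Saturday, so the first Sunday is April 2.
1 September 2017 is a Friday, so the first Saturday is September 2 and the third is September 16.
Daylight saving runs 2 April – 16 September; April 4, 2017 is inside that window, so Solath Sector is at UTC+00:30.
17:30 Solath Sector − 0h30m = 17:00 UTC.
1 February 2017 is a Wednesday, so the first Sunday is February 5 and the second is February 12.
1 November 2017 is a Wednesday, so Fridays fall on 3, 10, 17, 24; the last is November 24.
At the standard offset (UTC+06:00), 17:00 UTC + 6h = 23:00 Kesarn Sector standard time.
The standard-time date in Kesarn Sector, April 4, 2017, lies within the daylight-saving period (12 February – 24 November), so Kesarn Sector is on daylight time, UTC+07:00.
17:00 UTC + 7h = 00:00 Kesarn Sector (rolling into the next day, 5 April 2017).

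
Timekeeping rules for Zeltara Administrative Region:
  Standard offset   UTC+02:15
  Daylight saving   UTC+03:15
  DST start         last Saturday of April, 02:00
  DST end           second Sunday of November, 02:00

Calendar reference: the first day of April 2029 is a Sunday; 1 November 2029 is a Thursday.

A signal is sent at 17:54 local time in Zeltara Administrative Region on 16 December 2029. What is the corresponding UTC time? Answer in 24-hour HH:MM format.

15:39

1 April 2029 is a Sunday, so Saturdays fall on 7, 14, 21, 28; the last is April 28.
1 November 2029 is a Thursday, so the first Sunday is November 4 and the second is November 11.
16 December 2029 is outside the daylight-saving period (28 April – 11 November), so Zeltara Administrative Region is on standard time, UTC+02:15.
17:54 local − 2h15m = 15:39 UTC.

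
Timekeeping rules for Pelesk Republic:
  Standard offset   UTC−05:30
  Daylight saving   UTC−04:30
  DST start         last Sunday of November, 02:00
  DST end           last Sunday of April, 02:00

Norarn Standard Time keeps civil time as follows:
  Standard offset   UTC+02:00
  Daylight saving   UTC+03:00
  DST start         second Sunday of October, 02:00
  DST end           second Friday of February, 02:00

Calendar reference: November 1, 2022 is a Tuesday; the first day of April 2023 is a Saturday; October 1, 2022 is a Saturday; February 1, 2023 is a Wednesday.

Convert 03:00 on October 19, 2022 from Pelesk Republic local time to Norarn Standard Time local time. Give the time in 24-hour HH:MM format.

1 November 2022 is a Tuesday, so Sundays fall on 6, 13, 20, 27; the last is November 27.
1 April 2023 is a Saturday, so Sundays fall on 2, 9, 16, 23, 30; the last is April 30.
October 19, 2022 is outside the daylight-saving period (27 November 2022 – 30 April 2023), so Pelesk Republic is on standard time, UTC−05:30.
03:00 Pelesk Republic + 5h30m = 08:30 UTC.
1 October 2022 is a Saturday, so the first Sunday is October 2 and the second is October 9.
1 February 2023 is a Wednesday, so the first Friday is February 3 and the second is February 10.
At the standard offset (UTC+02:00), 08:30 UTC + 2h = 10:30 Norarn Standard Time standard time.
The standard-time date in Norarn Standard Time, October 19, 2022, falls between 9 October 2022 and 10 February 2023, so daylight saving is in effect and Norarn Standard Time is at UTC+03:00.
08:30 UTC + 3h = 11:30 Norarn Standard Time.

11:30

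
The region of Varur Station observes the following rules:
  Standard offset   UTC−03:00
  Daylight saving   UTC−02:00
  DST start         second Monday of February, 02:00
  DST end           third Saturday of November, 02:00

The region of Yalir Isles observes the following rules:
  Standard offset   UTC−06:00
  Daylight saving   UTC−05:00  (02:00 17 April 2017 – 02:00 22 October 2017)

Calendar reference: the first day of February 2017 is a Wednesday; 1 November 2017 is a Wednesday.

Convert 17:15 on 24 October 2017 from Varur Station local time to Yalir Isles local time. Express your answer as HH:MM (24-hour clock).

1 February 2017 is a Wednesday, so the first Monday is February 6 and the second is February 13.
1 November 2017 is a Wednesday, so the first Saturday is November 4 and the third is November 18.
Daylight saving runs 13 February – 18 November; 24 October 2017 is inside that window, so Varur Station is at UTC−02:00.
17:15 Varur Station + 2h = 19:15 UTC.
At the standard offset (UTC−06:00), 19:15 UTC − 6h = 13:15 Yalir Isles standard time.
Daylight saving runs 17 April – 22 October; the standard-time date in Yalir Isles, 24 October 2017, is outside that window, so Yalir Isles is on standard time at UTC−06:00.
19:15 UTC − 6h = 13:15 Yalir Isles.

13:15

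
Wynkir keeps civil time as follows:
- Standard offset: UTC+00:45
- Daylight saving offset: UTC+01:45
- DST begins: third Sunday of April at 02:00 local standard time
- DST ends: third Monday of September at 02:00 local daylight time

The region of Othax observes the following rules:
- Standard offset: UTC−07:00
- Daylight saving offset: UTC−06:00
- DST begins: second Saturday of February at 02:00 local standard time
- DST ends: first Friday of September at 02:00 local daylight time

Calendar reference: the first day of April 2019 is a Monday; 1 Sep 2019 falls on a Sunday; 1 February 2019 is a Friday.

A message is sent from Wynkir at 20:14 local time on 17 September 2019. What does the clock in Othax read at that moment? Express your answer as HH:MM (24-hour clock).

1 April 2019 is a Monday, so the first Sunday is April 7 and the third is April 21.
1 September 2019 is a Sunday, so the first Monday is September 2 and the third is September 16.
Daylight saving runs 21 April – 16 September; 17 September 2019 is outside that window, so Wynkir is on standard time at UTC+00:45.
20:14 Wynkir − 0h45m = 19:29 UTC.
1 February 2019 is a Friday, so the first Saturday is February 2 and the second is February 9.
1 September 2019 is a Sunday, so the first Friday is September 6.
At the standard offset (UTC−07:00), 19:29 UTC − 7h = 12:29 Othax standard time.
The standard-time date in Othax, 17 September 2019, does not fall between 9 February and 6 September, so daylight saving is not in effect and Othax is at UTC−07:00.
19:29 UTC − 7h = 12:29 Othax.

12:29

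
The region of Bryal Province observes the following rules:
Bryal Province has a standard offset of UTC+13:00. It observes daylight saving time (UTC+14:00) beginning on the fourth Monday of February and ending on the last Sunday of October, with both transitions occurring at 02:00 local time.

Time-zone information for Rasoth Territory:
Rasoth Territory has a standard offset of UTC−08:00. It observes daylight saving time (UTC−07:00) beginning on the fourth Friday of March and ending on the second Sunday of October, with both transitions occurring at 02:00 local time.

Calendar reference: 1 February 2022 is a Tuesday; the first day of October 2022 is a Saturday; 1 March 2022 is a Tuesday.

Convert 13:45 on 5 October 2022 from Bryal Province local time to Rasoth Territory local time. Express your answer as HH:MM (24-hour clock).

16:45

1 February 2022 is a Tuesday, so the first Monday is February 7 and the fourth is February 28.
1 October 2022 is a Saturday, so Sundays fall on 2, 9, 16, 23, 30; the last is October 30.
5 October 2022 falls between 28 February and 30 October, so daylight saving is in effect and Bryal Province is at UTC+14:00.
13:45 Bryal Province − 14h = 23:45 UTC (rolling into the previous day, 4 October 2022).
1 March 2022 is a Tuesday, so the first Friday is March 4 and the fourth is March 25.
1 October 2022 is a Saturday, so the first Sunday is October 2 and the second is October 9.
At the standard offset (UTC−08:00), 23:45 UTC − 8h = 15:45 Rasoth Territory standard time.
The standard-time date in Rasoth Territory, 4 October 2022, lies within the daylight-saving period (25 March – 9 October), so Rasoth Territory is on daylight time, UTC−07:00.
23:45 UTC − 7h = 16:45 Rasoth Territory.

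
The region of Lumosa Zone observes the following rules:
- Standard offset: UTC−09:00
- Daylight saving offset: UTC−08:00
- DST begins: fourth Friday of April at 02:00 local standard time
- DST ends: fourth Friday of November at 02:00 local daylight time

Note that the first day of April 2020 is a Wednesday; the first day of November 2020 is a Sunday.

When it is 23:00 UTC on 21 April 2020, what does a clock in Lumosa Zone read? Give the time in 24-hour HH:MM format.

1 April 2020 is a Wednesday, so the first Friday is April 3 and the fourth is April 24.
1 November 2020 is a Sunday, so the first Friday is November 6 and the fourth is November 27.
At the standard offset (UTC−09:00), 23:00 UTC − 9h = 14:00 Lumosa Zone standard time.
The standard-time date in Lumosa Zone, 21 April 2020, is outside the daylight-saving period (24 April – 27 November), so Lumosa Zone is on standard time, UTC−09:00.
23:00 UTC − 9h = 14:00 local.

14:00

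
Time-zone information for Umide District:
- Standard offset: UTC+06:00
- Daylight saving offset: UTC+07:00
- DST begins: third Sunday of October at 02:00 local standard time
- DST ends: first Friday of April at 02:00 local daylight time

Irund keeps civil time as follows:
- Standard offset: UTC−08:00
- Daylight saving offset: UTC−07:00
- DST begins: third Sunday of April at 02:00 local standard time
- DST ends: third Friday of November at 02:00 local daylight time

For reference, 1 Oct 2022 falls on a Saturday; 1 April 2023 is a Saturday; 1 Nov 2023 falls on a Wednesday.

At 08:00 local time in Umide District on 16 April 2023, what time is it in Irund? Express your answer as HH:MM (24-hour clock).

18:00

1 October 2022 is a Saturday, so the first Sunday is October 2 and the third is October 16.
1 April 2023 is a Saturday, so the first Friday is April 7.
16 April 2023 does not fall between 16 October 2022 and 7 April 2023, so daylight saving is not in effect and Umide District is at UTC+06:00.
08:00 Umide District − 6h = 02:00 UTC.
1 April 2023 is a Saturday, so the first Sunday is April 2 and the third is April 16.
1 November 2023 is a Wednesday, so the first Friday is November 3 and the third is November 17.
At the standard offset (UTC−08:00), 02:00 UTC − 8h = 18:00 Irund standard time (rolling into the previous day, 15 April 2023).
The standard-time date in Irund, 15 April 2023, is outside the daylight-saving period (16 April – 17 November), so Irund is on standard time, UTC−08:00.
02:00 UTC − 8h = 18:00 Irund (rolling into the previous day, 15 April 2023).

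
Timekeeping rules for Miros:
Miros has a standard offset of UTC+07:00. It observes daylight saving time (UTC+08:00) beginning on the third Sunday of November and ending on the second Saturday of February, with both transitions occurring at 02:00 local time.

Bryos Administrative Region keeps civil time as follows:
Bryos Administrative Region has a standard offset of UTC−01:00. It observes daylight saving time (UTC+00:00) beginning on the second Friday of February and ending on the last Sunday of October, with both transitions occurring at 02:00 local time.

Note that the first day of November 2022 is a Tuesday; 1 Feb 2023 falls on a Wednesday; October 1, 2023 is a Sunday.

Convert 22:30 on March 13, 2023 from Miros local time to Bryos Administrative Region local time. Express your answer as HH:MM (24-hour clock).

1 November 2022 is a Tuesday, so the first Sunday is November 6 and the third is November 20.
1 February 2023 is a Wednesday, so the first Saturday is February 4 and the second is February 11.
March 13, 2023 does not fall between 20 November 2022 and 11 February 2023, so daylight saving is not in effect and Miros is at UTC+07:00.
22:30 Miros − 7h = 15:30 UTC.
1 February 2023 is a Wednesday, so the first Friday is February 3 and the second is February 10.
1 October 2023 is a Sunday, so Sundays fall on 1, 8, 15, 22, 29; the last is October 29.
At the standard offset (UTC−01:00), 15:30 UTC − 1h = 14:30 Bryos Administrative Region standard time.
The standard-time date in Bryos Administrative Region, March 13, 2023, lies within the daylight-saving period (10 February – 29 October), so Bryos Administrative Region is on daylight time, UTC+00:00.
15:30 UTC + 0h = 15:30 Bryos Administrative Region.

15:30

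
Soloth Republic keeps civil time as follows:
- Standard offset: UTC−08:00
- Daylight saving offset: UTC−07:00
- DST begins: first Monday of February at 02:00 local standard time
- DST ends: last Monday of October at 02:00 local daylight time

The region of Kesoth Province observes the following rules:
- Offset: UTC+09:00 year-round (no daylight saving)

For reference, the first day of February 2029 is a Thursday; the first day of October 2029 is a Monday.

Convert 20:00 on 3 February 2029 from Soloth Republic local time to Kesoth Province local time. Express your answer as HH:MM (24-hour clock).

13:00

1 February 2029 is a Thursday, so the first Monday is February 5.
1 October 2029 is a Monday, so Mondays fall on 1, 8, 15, 22, 29; the last is October 29.
Daylight saving runs 5 February – 29 October; 3 February 2029 is outside that window, so Soloth Republic is on standard time at UTC−08:00.
20:00 Soloth Republic + 8h = 04:00 UTC (rolling into the next day, 4 February 2029).
Kesoth Province stays on UTC+09:00 all year.
04:00 UTC + 9h = 13:00 Kesoth Province.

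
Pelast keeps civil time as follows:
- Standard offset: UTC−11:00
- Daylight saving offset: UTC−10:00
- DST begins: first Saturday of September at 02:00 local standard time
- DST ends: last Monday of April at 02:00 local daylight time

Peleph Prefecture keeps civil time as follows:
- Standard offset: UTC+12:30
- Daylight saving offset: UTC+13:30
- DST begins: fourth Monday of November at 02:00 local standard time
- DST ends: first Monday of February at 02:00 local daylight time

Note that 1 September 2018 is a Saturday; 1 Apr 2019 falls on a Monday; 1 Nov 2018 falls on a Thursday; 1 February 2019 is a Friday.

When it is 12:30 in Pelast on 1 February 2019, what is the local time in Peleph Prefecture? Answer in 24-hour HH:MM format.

1 September 2018 is a Saturday, so the first Saturday is September 1.
1 April 2019 is a Monday, so Mondays fall on 1, 8, 15, 22, 29; the last is April 29.
1 February 2019 falls between 1 September 2018 and 29 April 2019, so daylight saving is in effect and Pelast is at UTC−10:00.
12:30 Pelast + 10h = 22:30 UTC.
1 November 2018 is a Thursday, so the first Monday is November 5 and the fourth is November 26.
1 February 2019 is a Friday, so the first Monday is February 4.
At the standard offset (UTC+12:30), 22:30 UTC + 12h30m = 11:00 Peleph Prefecture standard time (rolling into the next day, 2 February 2019).
Daylight saving runs 26 November 2018 – 4 February 2019; the standard-time date in Peleph Prefecture, 2 February 2019, is inside that window, so Peleph Prefecture is at UTC+13:30.
22:30 UTC + 13h30m = 12:00 Peleph Prefecture (rolling into the next day, 2 February 2019).

12:00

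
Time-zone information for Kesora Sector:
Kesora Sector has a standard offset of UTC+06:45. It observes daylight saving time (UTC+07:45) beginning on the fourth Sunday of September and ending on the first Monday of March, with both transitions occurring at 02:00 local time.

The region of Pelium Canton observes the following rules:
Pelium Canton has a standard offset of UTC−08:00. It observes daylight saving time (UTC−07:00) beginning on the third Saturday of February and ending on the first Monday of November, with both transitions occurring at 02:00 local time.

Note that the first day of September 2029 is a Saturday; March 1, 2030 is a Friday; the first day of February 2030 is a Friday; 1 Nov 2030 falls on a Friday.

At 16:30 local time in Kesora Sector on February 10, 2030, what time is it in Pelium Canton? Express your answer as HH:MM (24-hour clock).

00:45

1 September 2029 is a Saturday, so the first Sunday is September 2 and the fourth is September 23.
1 March 2030 is a Friday, so the first Monday is March 4.
February 10, 2030 lies within the daylight-saving period (23 September 2029 – 4 March 2030), so Kesora Sector is on daylight time, UTC+07:45.
16:30 Kesora Sector − 7h45m = 08:45 UTC.
1 February 2030 is a Friday, so the first Saturday is February 2 and the third is February 16.
1 November 2030 is a Friday, so the first Monday is November 4.
At the standard offset (UTC−08:00), 08:45 UTC − 8h = 00:45 Pelium Canton standard time.
The standard-time date in Pelium Canton, February 10, 2030, is outside the daylight-saving period (16 February – 4 November), so Pelium Canton is on standard time, UTC−08:00.
08:45 UTC − 8h = 00:45 Pelium Canton.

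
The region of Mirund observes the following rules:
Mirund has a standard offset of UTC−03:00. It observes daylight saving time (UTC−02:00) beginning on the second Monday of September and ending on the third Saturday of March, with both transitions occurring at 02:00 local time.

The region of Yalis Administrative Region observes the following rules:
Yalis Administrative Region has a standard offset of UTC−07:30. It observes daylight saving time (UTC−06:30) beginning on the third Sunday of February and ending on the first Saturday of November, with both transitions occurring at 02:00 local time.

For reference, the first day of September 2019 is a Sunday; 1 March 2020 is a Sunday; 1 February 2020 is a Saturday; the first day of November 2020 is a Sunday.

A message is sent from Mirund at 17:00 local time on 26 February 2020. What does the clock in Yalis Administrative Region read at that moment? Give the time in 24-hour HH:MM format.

1 September 2019 is a Sunday, so the first Monday is September 2 and the second is September 9.
1 March 2020 is a Sunday, so the first Saturday is March 7 and the third is March 21.
Daylight saving runs 9 September 2019 – 21 March 2020; 26 February 2020 is inside that window, so Mirund is at UTC−02:00.
17:00 Mirund + 2h = 19:00 UTC.
1 February 2020 is a Saturday, so the first Sunday is February 2 and the third is February 16.
1 November 2020 is a Sunday, so the first Saturday is November 7.
At the standard offset (UTC−07:30), 19:00 UTC − 7h30m = 11:30 Yalis Administrative Region standard time.
Daylight saving runs 16 February – 7 November; the standard-time date in Yalis Administrative Region, 26 February 2020, is inside that window, so Yalis Administrative Region is at UTC−06:30.
19:00 UTC − 6h30m = 12:30 Yalis Administrative Region.

12:30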